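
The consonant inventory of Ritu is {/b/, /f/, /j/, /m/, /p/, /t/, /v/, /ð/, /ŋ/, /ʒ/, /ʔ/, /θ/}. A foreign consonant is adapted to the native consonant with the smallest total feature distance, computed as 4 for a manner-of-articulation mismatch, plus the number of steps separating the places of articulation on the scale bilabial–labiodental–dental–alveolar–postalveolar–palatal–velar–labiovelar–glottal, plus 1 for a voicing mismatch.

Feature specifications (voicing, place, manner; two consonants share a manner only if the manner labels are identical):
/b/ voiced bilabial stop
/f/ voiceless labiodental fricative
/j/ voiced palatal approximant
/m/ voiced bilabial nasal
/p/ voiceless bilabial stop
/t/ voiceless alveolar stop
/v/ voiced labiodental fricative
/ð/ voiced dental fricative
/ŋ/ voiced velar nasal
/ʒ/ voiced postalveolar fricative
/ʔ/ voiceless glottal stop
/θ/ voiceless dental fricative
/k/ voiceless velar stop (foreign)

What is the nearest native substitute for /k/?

/ʔ/ is closest: same manner (stop), place distance 2 (velar→glottal), same voicing; total 2. Next closest is /t/ at distance 3.

ʔ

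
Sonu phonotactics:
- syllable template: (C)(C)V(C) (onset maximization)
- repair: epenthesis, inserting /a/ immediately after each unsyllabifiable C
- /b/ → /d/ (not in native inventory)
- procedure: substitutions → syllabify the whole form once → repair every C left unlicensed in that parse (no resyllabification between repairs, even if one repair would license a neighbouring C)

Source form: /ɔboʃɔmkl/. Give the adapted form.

Substitution: /b/ → /d/, giving /ɔdoʃɔmkl/.
Syllabifying with onset maximization leaves /k/, /l/ stranded (at most one coda consonant is licensed; onsets may contain at most 2 consonants).
Inserting the epenthetic vowel yields /k/ → /ka/, /l/ → /la/.

ɔdoʃɔmkala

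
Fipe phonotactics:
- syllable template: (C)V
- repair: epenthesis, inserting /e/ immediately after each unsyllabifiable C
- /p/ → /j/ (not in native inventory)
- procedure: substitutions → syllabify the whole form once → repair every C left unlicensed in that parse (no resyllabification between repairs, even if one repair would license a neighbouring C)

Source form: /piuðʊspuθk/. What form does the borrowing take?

jiuðʊsejuθeke

Substitution: /p/ → /j/, giving /jiuðʊsjuθk/.
Under (C)V, the unsyllabifiable consonants are /s/, /θ/, /k/ (no codas are permitted; onsets are limited to one consonant).
Epenthesis after each stranded consonant: /s/ → /se/, /θ/ → /θe/, /k/ → /ke/.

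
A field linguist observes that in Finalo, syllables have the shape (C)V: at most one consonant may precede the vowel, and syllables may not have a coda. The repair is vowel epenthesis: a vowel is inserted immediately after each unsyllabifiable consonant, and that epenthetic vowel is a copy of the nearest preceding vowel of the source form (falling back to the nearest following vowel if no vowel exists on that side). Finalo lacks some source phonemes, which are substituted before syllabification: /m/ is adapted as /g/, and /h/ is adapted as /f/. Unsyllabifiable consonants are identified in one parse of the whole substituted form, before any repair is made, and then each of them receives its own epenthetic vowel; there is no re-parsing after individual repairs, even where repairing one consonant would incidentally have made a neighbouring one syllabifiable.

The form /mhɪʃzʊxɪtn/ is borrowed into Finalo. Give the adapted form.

Substitution: /m/ → /g/, /h/ → /f/, giving /gfɪʃzʊxɪtn/.
Under (C)V, the unsyllabifiable consonants are /g/, /ʃ/, /t/, /n/ (no codas are permitted; onsets are limited to one consonant).
Each unlicensed consonant becomes the onset of a new syllable: /g/ → /gɪ/, /ʃ/ → /ʃɪ/, /t/ → /tɪ/, /n/ → /nɪ/.

gɪfɪʃɪzʊxɪtɪnɪ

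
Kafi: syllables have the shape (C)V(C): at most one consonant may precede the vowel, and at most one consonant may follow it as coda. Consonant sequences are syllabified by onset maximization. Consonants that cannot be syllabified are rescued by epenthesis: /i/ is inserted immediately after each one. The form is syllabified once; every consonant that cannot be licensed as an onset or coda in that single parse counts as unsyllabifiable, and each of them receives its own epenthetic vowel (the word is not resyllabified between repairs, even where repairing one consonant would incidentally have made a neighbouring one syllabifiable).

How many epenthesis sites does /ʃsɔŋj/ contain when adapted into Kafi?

The unsyllabifiable consonants are /ʃ/, /j/; each receives one epenthetic vowel.

2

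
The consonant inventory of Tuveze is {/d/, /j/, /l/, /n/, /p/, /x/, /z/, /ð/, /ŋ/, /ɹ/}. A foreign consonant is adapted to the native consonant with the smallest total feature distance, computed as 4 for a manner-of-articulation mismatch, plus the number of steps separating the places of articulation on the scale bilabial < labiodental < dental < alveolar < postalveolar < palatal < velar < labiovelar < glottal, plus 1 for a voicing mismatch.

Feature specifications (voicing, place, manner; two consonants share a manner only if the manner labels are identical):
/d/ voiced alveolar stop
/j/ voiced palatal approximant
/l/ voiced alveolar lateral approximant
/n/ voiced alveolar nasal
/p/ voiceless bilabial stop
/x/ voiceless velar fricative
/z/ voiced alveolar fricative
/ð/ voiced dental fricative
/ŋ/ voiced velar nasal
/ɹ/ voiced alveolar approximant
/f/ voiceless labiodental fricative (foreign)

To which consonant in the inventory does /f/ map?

/ð/ is closest: same manner (fricative), place distance 1 (labiodental→dental), voicing differs (+1); total 2. Next closest is /z/ at distance 3.

ð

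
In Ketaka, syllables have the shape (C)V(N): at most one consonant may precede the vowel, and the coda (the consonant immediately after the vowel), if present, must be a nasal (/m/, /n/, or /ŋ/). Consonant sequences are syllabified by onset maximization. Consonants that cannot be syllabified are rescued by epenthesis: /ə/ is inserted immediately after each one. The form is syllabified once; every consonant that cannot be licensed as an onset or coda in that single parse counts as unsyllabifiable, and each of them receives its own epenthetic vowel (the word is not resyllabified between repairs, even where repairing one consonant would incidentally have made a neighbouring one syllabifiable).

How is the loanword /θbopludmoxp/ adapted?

Syllabifying with onset maximization leaves /θ/, /p/, /d/, /x/, /p/ stranded (only a nasal (/m/, /n/, or /ŋ/) is licensed in coda position; onsets are limited to one consonant).
Epenthesis after each stranded consonant: /θ/ → /θə/, /p/ → /pə/, /d/ → /də/, /x/ → /xə/, /p/ → /pə/.

θəbopəludəmoxəpə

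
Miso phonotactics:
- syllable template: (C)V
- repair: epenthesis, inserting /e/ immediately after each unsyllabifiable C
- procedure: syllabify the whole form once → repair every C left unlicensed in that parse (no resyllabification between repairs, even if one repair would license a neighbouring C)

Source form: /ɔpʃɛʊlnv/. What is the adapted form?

ɔpeʃɛʊleneve

The consonants /p/, /l/, /n/, /v/ cannot be parsed into a legal (C)V syllable (no codas are permitted; onsets are limited to one consonant).
Inserting the epenthetic vowel yields /p/ → /pe/, /l/ → /le/, /n/ → /ne/, /v/ → /ve/.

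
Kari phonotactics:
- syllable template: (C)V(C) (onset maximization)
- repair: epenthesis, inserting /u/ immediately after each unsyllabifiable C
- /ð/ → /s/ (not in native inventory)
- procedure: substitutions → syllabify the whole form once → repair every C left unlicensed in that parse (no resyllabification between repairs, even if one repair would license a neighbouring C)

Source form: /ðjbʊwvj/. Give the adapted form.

Substitution: /ð/ → /s/, giving /sjbʊwvj/.
Syllabifying with onset maximization leaves /s/, /j/, /v/, /j/ stranded (at most one coda consonant is licensed; onsets are limited to one consonant).
Epenthesis after each stranded consonant: /s/ → /su/, /j/ → /ju/, /v/ → /vu/, /j/ → /ju/.

sujubʊwvuju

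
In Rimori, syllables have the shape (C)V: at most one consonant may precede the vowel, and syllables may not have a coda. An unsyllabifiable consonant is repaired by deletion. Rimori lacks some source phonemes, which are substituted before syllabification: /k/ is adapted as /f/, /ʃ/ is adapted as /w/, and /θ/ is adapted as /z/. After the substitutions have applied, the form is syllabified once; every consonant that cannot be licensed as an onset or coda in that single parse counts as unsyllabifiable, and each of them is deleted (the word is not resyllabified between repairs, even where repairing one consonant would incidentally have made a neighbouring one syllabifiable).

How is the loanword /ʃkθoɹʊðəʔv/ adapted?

Substitution: /ʃ/ → /w/, /k/ → /f/, /θ/ → /z/, giving /wfzoɹʊðəʔv/.
Under (C)V, the unsyllabifiable consonants are /w/, /f/, /ʔ/, /v/ (no codas are permitted; onsets are limited to one consonant).
Each unlicensed consonant is deleted: /w/, /f/, /ʔ/, /v/.

zoɹʊðə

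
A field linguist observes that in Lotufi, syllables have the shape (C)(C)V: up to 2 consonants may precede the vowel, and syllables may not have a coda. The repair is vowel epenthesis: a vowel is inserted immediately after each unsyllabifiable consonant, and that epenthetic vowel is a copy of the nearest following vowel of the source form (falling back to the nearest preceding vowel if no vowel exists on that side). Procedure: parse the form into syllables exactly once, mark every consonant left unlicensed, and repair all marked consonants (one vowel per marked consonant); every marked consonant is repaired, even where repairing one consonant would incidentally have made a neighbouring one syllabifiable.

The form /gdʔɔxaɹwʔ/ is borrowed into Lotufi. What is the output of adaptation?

The consonants /g/, /ɹ/, /w/, /ʔ/ cannot be parsed into a legal (C)(C)V syllable (no codas are permitted; onsets may contain at most 2 consonants).
Epenthesis after each stranded consonant: /g/ → /gɔ/, /ɹ/ → /ɹa/, /w/ → /wa/, /ʔ/ → /ʔa/.

gɔdʔɔxaɹawaʔa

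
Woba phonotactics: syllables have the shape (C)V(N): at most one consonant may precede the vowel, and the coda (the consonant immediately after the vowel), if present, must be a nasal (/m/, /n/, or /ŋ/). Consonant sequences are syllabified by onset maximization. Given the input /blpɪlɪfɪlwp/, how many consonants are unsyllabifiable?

5

Under (C)V(N), the unsyllabifiable consonants are /b/, /l/, /l/, /w/, /p/ (only a nasal (/m/, /n/, or /ŋ/) is licensed in coda position; onsets are limited to one consonant).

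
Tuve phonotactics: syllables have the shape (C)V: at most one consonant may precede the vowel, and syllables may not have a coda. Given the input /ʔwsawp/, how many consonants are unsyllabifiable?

4

Under (C)V, the unsyllabifiable consonants are /ʔ/, /w/, /w/, /p/ (no codas are permitted; onsets are limited to one consonant).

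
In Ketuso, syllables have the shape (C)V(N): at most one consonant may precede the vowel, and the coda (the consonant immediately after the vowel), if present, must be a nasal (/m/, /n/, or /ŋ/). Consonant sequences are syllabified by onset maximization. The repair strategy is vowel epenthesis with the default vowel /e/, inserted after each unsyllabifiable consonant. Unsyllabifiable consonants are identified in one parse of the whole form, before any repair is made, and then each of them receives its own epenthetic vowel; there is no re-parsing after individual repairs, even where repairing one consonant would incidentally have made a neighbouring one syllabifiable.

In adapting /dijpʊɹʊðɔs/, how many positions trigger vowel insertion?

2

The unsyllabifiable consonants are /j/, /s/; each receives one epenthetic vowel.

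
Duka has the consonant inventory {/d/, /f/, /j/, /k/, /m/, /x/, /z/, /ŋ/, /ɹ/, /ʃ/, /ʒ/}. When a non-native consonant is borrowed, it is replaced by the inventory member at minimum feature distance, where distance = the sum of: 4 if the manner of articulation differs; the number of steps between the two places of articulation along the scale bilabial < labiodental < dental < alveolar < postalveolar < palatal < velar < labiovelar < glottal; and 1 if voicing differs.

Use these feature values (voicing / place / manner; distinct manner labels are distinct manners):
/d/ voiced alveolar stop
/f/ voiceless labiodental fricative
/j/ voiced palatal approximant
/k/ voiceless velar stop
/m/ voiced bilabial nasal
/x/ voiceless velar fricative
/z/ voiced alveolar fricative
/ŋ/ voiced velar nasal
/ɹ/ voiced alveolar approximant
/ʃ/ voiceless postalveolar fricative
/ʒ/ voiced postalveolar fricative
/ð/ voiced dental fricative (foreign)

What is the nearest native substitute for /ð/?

z

/z/ is closest: same manner (fricative), place distance 1 (dental→alveolar), same voicing; total 1. Next closest is /f/ at distance 2.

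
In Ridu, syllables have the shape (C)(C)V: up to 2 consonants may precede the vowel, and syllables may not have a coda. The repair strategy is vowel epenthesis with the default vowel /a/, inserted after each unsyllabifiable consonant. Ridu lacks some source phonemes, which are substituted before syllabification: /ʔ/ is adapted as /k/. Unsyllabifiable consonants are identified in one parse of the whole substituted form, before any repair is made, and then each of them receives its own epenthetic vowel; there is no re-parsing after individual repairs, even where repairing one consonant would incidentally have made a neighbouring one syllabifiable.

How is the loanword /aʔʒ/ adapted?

Substitution: /ʔ/ → /k/, giving /akʒ/.
Under (C)(C)V, the unsyllabifiable consonants are /k/, /ʒ/ (no codas are permitted; onsets may contain at most 2 consonants).
Each unlicensed consonant becomes the onset of a new syllable: /k/ → /ka/, /ʒ/ → /ʒa/.

akaʒa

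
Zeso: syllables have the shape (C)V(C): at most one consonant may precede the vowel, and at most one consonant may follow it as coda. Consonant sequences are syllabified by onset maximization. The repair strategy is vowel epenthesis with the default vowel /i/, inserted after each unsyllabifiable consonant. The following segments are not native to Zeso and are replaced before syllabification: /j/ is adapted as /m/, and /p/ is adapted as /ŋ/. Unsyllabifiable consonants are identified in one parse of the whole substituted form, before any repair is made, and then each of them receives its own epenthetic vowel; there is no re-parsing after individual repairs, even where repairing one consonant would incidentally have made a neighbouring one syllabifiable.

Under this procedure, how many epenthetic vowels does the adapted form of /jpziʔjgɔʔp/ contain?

After substitution the input is /mŋziʔmgɔʔŋ/.
The unsyllabifiable consonants are /m/, /ŋ/, /m/, /ŋ/; each receives one epenthetic vowel.

4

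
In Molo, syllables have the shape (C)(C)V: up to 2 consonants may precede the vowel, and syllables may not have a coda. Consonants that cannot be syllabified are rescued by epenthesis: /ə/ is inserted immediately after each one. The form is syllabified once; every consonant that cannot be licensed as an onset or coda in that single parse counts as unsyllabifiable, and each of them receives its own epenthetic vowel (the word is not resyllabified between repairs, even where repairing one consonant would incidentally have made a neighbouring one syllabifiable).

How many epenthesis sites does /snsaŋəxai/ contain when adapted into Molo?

1

The unsyllabifiable consonants are /s/; each receives one epenthetic vowel.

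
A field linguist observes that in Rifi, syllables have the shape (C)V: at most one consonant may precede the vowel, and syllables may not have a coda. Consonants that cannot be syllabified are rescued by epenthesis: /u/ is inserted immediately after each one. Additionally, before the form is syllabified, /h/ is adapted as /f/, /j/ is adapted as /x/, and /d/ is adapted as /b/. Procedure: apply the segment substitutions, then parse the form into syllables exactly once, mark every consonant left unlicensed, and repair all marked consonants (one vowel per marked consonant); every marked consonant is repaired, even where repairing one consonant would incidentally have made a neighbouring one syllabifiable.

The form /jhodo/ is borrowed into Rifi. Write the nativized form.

Substitution: /j/ → /x/, /h/ → /f/, /d/ → /b/, giving /xfobo/.
The consonants /x/ cannot be parsed into a legal (C)V syllable (no codas are permitted; onsets are limited to one consonant).
Epenthesis after each stranded consonant: /x/ → /xu/.

xufobo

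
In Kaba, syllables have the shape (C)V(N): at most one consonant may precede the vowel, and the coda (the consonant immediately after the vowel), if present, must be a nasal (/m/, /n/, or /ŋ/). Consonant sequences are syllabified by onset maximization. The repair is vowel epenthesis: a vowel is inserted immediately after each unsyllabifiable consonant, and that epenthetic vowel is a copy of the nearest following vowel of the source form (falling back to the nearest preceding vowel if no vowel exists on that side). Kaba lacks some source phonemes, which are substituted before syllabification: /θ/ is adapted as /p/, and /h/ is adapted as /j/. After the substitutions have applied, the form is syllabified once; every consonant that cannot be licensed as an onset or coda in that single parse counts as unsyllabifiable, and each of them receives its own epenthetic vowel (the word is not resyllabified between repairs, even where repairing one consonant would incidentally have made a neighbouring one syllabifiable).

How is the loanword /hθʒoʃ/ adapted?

jopoʒoʃo

Substitution: /h/ → /j/, /θ/ → /p/, giving /jpʒoʃ/.
Syllabifying with onset maximization leaves /j/, /p/, /ʃ/ stranded (only a nasal (/m/, /n/, or /ŋ/) is licensed in coda position; onsets are limited to one consonant).
Epenthesis after each stranded consonant: /j/ → /jo/, /p/ → /po/, /ʃ/ → /ʃo/.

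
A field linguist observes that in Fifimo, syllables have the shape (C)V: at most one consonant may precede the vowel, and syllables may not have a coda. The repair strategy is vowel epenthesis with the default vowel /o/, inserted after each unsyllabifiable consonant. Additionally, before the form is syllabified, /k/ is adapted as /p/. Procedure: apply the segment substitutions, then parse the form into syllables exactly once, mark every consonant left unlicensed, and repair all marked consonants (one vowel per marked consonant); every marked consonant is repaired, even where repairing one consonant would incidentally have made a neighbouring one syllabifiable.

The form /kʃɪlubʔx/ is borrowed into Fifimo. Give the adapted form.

poʃɪluboʔoxo

Substitution: /k/ → /p/, giving /pʃɪlubʔx/.
Syllabifying with onset maximization leaves /p/, /b/, /ʔ/, /x/ stranded (no codas are permitted; onsets are limited to one consonant).
Inserting the epenthetic vowel yields /p/ → /po/, /b/ → /bo/, /ʔ/ → /ʔo/, /x/ → /xo/.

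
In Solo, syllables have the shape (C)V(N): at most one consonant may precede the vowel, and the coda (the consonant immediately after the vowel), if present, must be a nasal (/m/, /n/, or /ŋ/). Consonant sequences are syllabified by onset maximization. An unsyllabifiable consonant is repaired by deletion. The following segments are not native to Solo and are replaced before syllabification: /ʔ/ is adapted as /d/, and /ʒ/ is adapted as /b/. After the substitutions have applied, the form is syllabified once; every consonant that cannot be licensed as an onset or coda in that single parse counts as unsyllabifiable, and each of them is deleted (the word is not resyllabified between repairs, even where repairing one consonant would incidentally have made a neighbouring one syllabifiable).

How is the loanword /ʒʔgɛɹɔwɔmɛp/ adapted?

Substitution: /ʒ/ → /b/, /ʔ/ → /d/, giving /bdgɛɹɔwɔmɛp/.
Under (C)V(N), the unsyllabifiable consonants are /b/, /d/, /p/ (only a nasal (/m/, /n/, or /ŋ/) is licensed in coda position; onsets are limited to one consonant).
Each unlicensed consonant is deleted: /b/, /d/, /p/.

gɛɹɔwɔmɛ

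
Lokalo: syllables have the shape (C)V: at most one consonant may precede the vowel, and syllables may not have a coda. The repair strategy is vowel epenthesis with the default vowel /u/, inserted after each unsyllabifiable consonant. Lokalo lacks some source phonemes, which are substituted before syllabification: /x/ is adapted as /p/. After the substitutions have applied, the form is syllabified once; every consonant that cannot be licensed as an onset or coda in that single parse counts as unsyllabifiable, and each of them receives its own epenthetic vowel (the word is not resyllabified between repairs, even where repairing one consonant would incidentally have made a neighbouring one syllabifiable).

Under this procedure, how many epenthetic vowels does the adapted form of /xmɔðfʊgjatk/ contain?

After substitution the input is /pmɔðfʊgjatk/.
The unsyllabifiable consonants are /p/, /ð/, /g/, /t/, /k/; each receives one epenthetic vowel.

5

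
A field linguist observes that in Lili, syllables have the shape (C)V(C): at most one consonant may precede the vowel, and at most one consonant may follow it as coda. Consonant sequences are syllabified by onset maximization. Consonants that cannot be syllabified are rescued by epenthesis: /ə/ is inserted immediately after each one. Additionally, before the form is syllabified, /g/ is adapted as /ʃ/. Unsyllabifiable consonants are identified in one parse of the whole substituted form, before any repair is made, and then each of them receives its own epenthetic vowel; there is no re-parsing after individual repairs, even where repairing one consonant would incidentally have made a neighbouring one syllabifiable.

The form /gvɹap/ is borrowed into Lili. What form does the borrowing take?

Substitution: /g/ → /ʃ/, giving /ʃvɹap/.
The consonants /ʃ/, /v/ cannot be parsed into a legal (C)V(C) syllable (at most one coda consonant is licensed; onsets are limited to one consonant).
Epenthesis after each stranded consonant: /ʃ/ → /ʃə/, /v/ → /və/.

ʃəvəɹap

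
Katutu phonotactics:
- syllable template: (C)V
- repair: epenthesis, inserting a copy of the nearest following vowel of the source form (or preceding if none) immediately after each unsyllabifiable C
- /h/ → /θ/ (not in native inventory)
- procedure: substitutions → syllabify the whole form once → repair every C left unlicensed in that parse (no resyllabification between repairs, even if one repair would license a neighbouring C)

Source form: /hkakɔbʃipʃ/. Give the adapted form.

θakakɔbiʃipiʃi

Substitution: /h/ → /θ/, giving /θkakɔbʃipʃ/.
Syllabifying with onset maximization leaves /θ/, /b/, /p/, /ʃ/ stranded (no codas are permitted; onsets are limited to one consonant).
Inserting the epenthetic vowel yields /θ/ → /θa/, /b/ → /bi/, /p/ → /pi/, /ʃ/ → /ʃi/.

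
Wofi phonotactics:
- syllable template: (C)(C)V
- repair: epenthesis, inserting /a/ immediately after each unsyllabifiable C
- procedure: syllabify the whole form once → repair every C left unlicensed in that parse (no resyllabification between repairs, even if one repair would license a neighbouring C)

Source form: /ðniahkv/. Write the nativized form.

Under (C)(C)V, the unsyllabifiable consonants are /h/, /k/, /v/ (no codas are permitted; onsets may contain at most 2 consonants).
Epenthesis after each stranded consonant: /h/ → /ha/, /k/ → /ka/, /v/ → /va/.

ðniahakava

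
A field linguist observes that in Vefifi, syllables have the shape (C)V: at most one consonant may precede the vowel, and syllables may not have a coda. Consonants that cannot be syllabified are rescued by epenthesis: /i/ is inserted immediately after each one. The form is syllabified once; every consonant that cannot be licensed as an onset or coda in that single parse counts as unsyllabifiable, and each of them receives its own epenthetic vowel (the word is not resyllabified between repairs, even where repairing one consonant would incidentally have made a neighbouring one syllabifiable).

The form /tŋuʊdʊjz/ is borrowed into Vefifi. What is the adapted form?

tiŋuʊdʊjizi

The consonants /t/, /j/, /z/ cannot be parsed into a legal (C)V syllable (no codas are permitted; onsets are limited to one consonant).
Inserting the epenthetic vowel yields /t/ → /ti/, /j/ → /ji/, /z/ → /zi/.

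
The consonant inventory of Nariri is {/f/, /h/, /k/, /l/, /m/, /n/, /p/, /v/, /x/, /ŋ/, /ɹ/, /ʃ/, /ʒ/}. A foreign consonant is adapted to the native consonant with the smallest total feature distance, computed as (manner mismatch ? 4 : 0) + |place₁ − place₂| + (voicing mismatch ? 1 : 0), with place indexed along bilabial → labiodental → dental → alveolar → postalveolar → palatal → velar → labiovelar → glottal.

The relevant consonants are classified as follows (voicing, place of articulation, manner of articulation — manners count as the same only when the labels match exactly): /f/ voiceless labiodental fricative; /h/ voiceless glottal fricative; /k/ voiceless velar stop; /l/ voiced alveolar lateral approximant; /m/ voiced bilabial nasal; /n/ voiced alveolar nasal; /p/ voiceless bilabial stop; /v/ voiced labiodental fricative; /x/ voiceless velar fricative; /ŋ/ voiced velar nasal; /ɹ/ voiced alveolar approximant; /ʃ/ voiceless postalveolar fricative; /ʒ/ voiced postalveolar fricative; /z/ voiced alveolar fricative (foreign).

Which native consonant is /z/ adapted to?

/ʒ/ is closest: same manner (fricative), place distance 1 (alveolar→postalveolar), same voicing; total 1. Next closest is /v/ at distance 2.

ʒ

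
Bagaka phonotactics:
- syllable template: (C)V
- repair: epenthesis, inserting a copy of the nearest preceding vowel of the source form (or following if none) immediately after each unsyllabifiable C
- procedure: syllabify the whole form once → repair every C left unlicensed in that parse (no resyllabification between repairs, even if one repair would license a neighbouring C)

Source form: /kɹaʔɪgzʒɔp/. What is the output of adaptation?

kaɹaʔɪgɪzɪʒɔpɔ

Under (C)V, the unsyllabifiable consonants are /k/, /g/, /z/, /p/ (no codas are permitted; onsets are limited to one consonant).
Each unlicensed consonant becomes the onset of a new syllable: /k/ → /ka/, /g/ → /gɪ/, /z/ → /zɪ/, /p/ → /pɔ/.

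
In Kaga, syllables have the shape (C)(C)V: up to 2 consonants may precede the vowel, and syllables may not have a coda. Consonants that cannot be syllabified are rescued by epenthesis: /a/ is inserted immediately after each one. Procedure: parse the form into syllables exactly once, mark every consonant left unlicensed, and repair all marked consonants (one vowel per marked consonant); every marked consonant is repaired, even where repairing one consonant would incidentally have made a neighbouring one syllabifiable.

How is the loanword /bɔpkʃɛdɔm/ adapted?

The consonants /p/, /m/ cannot be parsed into a legal (C)(C)V syllable (no codas are permitted; onsets may contain at most 2 consonants).
Inserting the epenthetic vowel yields /p/ → /pa/, /m/ → /ma/.

bɔpakʃɛdɔma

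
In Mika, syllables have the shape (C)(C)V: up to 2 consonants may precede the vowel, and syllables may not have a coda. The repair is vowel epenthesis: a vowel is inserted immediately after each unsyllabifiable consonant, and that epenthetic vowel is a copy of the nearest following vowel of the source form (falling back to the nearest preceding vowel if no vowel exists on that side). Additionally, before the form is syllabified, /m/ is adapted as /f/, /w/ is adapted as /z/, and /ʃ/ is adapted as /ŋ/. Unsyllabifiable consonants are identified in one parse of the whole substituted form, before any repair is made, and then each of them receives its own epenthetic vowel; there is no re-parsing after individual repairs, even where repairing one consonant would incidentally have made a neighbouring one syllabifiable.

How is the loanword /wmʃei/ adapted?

Substitution: /w/ → /z/, /m/ → /f/, /ʃ/ → /ŋ/, giving /zfŋei/.
Under (C)(C)V, the unsyllabifiable consonants are /z/ (no codas are permitted; onsets may contain at most 2 consonants).
Epenthesis after each stranded consonant: /z/ → /ze/.

zefŋei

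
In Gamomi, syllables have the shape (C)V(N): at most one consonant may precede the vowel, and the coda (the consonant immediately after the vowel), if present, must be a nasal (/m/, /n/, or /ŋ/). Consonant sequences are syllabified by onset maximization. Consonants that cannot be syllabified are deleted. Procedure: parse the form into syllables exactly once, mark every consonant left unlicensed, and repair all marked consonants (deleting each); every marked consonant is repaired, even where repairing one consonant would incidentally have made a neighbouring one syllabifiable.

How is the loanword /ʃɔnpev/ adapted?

ʃɔnpe

Syllabifying with onset maximization leaves /v/ stranded (only a nasal (/m/, /n/, or /ŋ/) is licensed in coda position; onsets are limited to one consonant).
Each unlicensed consonant is deleted: /v/.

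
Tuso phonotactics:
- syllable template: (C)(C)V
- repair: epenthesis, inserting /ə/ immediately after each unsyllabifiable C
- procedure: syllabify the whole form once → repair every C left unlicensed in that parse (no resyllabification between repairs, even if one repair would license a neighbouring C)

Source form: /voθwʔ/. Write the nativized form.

voθəwəʔə

The consonants /θ/, /w/, /ʔ/ cannot be parsed into a legal (C)(C)V syllable (no codas are permitted; onsets may contain at most 2 consonants).
Epenthesis after each stranded consonant: /θ/ → /θə/, /w/ → /wə/, /ʔ/ → /ʔə/.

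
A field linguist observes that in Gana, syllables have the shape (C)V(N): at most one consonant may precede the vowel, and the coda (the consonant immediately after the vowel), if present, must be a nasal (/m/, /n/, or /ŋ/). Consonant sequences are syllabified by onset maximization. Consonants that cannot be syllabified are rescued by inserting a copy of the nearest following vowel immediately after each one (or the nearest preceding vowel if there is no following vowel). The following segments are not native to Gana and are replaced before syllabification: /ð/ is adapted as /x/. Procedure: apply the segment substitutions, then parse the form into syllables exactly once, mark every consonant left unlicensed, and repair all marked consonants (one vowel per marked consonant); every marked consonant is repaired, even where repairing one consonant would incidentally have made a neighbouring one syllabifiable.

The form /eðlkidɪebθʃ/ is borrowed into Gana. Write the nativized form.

exilikidɪebeθeʃe

Substitution: /ð/ → /x/, giving /exlkidɪebθʃ/.
Syllabifying with onset maximization leaves /x/, /l/, /b/, /θ/, /ʃ/ stranded (only a nasal (/m/, /n/, or /ŋ/) is licensed in coda position; onsets are limited to one consonant).
Epenthesis after each stranded consonant: /x/ → /xi/, /l/ → /li/, /b/ → /be/, /θ/ → /θe/, /ʃ/ → /ʃe/.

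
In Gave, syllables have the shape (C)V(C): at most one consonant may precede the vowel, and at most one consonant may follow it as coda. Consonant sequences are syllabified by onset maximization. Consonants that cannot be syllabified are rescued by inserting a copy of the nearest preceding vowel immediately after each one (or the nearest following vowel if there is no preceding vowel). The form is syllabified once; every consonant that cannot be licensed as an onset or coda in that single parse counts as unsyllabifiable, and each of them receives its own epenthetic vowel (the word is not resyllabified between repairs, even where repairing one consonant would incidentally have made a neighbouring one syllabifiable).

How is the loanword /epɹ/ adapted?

Under (C)V(C), the unsyllabifiable consonants are /ɹ/ (at most one coda consonant is licensed; onsets are limited to one consonant).
Inserting the epenthetic vowel yields /ɹ/ → /ɹe/.

epɹe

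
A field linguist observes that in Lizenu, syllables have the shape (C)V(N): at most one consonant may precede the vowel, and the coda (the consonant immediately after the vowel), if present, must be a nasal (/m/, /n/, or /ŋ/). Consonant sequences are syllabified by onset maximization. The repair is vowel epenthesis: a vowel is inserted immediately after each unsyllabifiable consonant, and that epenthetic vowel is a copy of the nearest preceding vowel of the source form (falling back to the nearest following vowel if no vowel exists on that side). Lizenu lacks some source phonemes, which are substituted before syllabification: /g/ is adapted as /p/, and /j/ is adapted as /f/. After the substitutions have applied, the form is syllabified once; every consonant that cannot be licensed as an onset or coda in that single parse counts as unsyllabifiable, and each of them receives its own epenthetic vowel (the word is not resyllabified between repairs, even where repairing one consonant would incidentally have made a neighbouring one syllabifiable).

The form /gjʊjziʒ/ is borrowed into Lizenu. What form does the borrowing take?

pʊfʊfʊziʒi

Substitution: /g/ → /p/, /j/ → /f/, giving /pfʊfziʒ/.
Under (C)V(N), the unsyllabifiable consonants are /p/, /f/, /ʒ/ (only a nasal (/m/, /n/, or /ŋ/) is licensed in coda position; onsets are limited to one consonant).
Inserting the epenthetic vowel yields /p/ → /pʊ/, /f/ → /fʊ/, /ʒ/ → /ʒi/.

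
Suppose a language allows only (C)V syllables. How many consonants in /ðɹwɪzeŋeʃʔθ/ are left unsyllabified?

5

Syllabifying with onset maximization leaves /ð/, /ɹ/, /ʃ/, /ʔ/, /θ/ stranded (no codas are permitted; onsets are limited to one consonant).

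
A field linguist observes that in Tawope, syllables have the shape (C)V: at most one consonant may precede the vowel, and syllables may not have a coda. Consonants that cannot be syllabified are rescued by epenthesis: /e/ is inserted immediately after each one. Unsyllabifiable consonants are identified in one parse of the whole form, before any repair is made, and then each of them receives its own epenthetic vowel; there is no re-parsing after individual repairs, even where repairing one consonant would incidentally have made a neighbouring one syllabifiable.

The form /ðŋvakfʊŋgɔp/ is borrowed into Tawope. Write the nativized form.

ðeŋevakefʊŋegɔpe

Under (C)V, the unsyllabifiable consonants are /ð/, /ŋ/, /k/, /ŋ/, /p/ (no codas are permitted; onsets are limited to one consonant).
Epenthesis after each stranded consonant: /ð/ → /ðe/, /ŋ/ → /ŋe/, /k/ → /ke/, /ŋ/ → /ŋe/, /p/ → /pe/.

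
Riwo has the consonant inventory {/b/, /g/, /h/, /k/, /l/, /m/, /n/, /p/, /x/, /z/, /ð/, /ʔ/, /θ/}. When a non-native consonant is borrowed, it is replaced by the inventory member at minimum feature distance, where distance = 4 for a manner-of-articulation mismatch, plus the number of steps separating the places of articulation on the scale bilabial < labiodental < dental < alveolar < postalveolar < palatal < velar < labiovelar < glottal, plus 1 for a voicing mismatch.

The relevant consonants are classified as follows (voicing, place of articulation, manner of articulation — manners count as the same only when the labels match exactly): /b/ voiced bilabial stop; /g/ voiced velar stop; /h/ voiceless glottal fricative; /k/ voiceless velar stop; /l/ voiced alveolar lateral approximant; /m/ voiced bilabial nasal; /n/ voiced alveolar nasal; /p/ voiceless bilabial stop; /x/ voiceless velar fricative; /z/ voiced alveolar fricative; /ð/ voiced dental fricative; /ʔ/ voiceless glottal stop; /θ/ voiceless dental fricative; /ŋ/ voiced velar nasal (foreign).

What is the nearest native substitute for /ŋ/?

/n/ is closest: same manner (nasal), place distance 3 (velar→alveolar), same voicing; total 3. Next closest is /g/ at distance 4.

n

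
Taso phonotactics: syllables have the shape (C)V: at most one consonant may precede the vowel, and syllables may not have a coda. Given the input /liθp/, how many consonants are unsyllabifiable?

Under (C)V, the unsyllabifiable consonants are /θ/, /p/ (no codas are permitted; onsets are limited to one consonant).

2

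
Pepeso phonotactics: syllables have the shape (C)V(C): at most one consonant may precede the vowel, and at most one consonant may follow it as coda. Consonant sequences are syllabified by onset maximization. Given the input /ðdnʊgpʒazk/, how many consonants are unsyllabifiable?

Under (C)V(C), the unsyllabifiable consonants are /ð/, /d/, /p/, /k/ (at most one coda consonant is licensed; onsets are limited to one consonant).

4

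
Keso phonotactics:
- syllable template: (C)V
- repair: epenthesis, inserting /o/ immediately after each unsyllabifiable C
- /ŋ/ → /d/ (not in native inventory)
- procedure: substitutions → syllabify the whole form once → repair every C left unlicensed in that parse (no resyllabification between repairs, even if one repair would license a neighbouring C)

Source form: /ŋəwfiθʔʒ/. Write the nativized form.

Substitution: /ŋ/ → /d/, giving /dəwfiθʔʒ/.
Under (C)V, the unsyllabifiable consonants are /w/, /θ/, /ʔ/, /ʒ/ (no codas are permitted; onsets are limited to one consonant).
Each unlicensed consonant becomes the onset of a new syllable: /w/ → /wo/, /θ/ → /θo/, /ʔ/ → /ʔo/, /ʒ/ → /ʒo/.

dəwofiθoʔoʒo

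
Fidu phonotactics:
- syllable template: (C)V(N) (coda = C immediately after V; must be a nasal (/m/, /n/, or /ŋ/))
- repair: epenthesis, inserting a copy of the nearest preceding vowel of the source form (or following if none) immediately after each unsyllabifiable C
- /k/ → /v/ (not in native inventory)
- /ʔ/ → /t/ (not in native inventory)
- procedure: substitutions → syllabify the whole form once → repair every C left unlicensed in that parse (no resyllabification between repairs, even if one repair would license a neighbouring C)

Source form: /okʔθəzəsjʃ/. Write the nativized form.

ovotoθəzəsəjəʃə

Substitution: /k/ → /v/, /ʔ/ → /t/, giving /ovtθəzəsjʃ/.
Under (C)V(N), the unsyllabifiable consonants are /v/, /t/, /s/, /j/, /ʃ/ (only a nasal (/m/, /n/, or /ŋ/) is licensed in coda position; onsets are limited to one consonant).
Each unlicensed consonant becomes the onset of a new syllable: /v/ → /vo/, /t/ → /to/, /s/ → /sə/, /j/ → /jə/, /ʃ/ → /ʃə/.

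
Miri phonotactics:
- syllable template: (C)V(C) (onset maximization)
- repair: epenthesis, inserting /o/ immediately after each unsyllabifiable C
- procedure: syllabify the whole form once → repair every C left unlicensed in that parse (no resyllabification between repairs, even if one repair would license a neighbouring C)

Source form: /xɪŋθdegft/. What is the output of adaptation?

xɪŋθodegfoto

Syllabifying with onset maximization leaves /θ/, /f/, /t/ stranded (at most one coda consonant is licensed; onsets are limited to one consonant).
Each unlicensed consonant becomes the onset of a new syllable: /θ/ → /θo/, /f/ → /fo/, /t/ → /to/.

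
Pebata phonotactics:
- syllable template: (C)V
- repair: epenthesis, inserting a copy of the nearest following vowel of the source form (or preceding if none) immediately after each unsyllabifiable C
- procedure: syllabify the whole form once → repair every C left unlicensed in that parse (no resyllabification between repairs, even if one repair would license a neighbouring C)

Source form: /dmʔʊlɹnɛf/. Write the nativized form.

dʊmʊʔʊlɛɹɛnɛfɛ

Syllabifying with onset maximization leaves /d/, /m/, /l/, /ɹ/, /f/ stranded (no codas are permitted; onsets are limited to one consonant).
Epenthesis after each stranded consonant: /d/ → /dʊ/, /m/ → /mʊ/, /l/ → /lɛ/, /ɹ/ → /ɹɛ/, /f/ → /fɛ/.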